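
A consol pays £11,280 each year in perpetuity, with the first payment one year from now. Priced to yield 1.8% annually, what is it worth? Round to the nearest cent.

PV = C/r = 11280/0.018 = 626,666.6667

£626,666.67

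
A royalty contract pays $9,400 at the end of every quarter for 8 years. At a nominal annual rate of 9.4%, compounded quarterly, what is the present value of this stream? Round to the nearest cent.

i = 0.094/4 = 0.0235 per quarter; n = 8·4 = 32.
Annuity factor a(32|0.0235) = 22.317361; PV = 9400 × 22.317361 = 209,783.1930

$209,783.19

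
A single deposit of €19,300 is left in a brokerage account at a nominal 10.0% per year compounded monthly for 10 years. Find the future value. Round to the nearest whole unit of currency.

Periodic rate i = 0.1/12 = 0.00833333; n = 10 × 12 = 120 periods.
FV = 19,300 × (1 + 0.00833333)^120 = 52,245.9008

€52,246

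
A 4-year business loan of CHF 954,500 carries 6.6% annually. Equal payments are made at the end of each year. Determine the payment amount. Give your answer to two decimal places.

CHF 279,254.90

Annuity-PV factor = 3.418024; PMT = 954500 / 3.418024 = 279,254.9047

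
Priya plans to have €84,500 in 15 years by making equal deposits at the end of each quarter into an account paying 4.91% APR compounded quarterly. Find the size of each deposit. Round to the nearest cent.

€961.06

Periodic rate i = 0.0491/4 = 0.012275; n = 15 × 4 = 60 periods.
FV-annuity factor = 87.924154; PMT = 84500 / 87.924154 = 961.0556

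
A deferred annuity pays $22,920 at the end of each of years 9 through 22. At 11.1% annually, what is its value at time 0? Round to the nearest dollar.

PV at t=8 (ordinary 14-year annuity): 22920 × a(14|0.111) = 22920 × 6.945149 = 159,182.8194
Discount back 8 years: 159,182.8194 × (1+0.111)^(−8) = 159,182.8194 × 0.430812 = 68,577.8272

$68,578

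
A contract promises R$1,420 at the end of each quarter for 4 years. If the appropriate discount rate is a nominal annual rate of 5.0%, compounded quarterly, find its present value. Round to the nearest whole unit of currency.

i = 0.05/4 = 0.0125 per quarter; n = 4·4 = 16.
Annuity factor a(16|0.0125) = 14.420292; PV = 1420 × 14.420292 = 20,476.8150

R$20,477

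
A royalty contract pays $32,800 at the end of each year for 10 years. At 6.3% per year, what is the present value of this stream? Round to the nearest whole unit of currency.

$238,016

PV = 32800 × [1 − (1+0.063)^(−10)] / 0.063 = 32800 × 7.256597 = 238,016.3803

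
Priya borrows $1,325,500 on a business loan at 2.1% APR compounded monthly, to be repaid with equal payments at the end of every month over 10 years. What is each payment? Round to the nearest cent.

With 12 periods per year: i = 0.00175, n = 120.
Annuity-PV factor = 108.152554; PMT = 1.3255e+06 / 108.152554 = 12,255.8364

$12,255.84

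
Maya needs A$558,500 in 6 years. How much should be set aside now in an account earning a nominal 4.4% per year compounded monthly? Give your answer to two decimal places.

i = 0.044/12 = 0.00366667 per month; n = 6·12 = 72.
Discount factor = (1+0.00366667)^(−72) = 0.768344; PV = 558,500 × 0.768344 = 429,120.3598

A$429,120.36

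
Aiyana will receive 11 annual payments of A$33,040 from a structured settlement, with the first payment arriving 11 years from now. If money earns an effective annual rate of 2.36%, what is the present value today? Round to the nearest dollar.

PV at t=10 (ordinary 11-year annuity): 33040 × a(11|0.0236) = 33040 × 9.589409 = 316,834.0822
Discount back 10 years: 316,834.0822 × (1+0.0236)^(−10) = 316,834.0822 × 0.791949 = 250,916.4422

A$250,916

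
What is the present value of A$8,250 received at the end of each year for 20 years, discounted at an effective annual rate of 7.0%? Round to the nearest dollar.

A$87,401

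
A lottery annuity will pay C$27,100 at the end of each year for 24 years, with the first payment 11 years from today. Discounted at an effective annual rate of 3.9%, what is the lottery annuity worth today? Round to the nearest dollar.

C$284,744

PV at t=10 (ordinary 24-year annuity): 27100 × a(24|0.039) = 27100 × 15.404272 = 417,455.7712
Discount back 10 years: 417,455.7712 × (1+0.039)^(−10) = 417,455.7712 × 0.682094 = 284,744.2703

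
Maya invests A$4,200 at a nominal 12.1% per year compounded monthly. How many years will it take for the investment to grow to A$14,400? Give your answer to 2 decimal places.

10.23 years

Periodic rate i = 0.121/12 = 0.0100833.
n = ln(14400/4200) / ln(1+0.0100833) = ln(3.42857) / 0.010033 = 122.8111 months
= 122.8111/12 years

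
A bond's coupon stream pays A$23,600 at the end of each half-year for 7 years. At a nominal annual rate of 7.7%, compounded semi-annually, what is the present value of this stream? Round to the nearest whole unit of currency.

A$251,777

With 2 periods per year: i = 0.0385, n = 14.
Annuity factor a(14|0.0385) = 10.668500; PV = 23600 × 10.668500 = 251,776.6003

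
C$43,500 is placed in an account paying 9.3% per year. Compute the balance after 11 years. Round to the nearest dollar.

FV = PV·(1+i)^n = 43,500 × 2.659633 = 115,694.0538

C$115,694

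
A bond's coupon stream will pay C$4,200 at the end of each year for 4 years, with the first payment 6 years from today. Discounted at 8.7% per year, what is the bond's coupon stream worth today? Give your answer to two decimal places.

PV at t=5 (ordinary 4-year annuity): 4200 × a(4|0.087) = 4200 × 3.261168 = 13,696.9073
PV₀ = 13,696.9073 / (1+0.087)^5 = 13,696.9073 / 1.517566 = 9,025.5733

C$9,025.57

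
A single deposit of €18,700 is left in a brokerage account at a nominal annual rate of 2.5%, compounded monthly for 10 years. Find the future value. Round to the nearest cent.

i = 0.025/12 = 0.00208333 per month; n = 10·12 = 120.
FV = 18,700 × (1 + 0.00208333)^120 = 24,005.0318

€24,005.03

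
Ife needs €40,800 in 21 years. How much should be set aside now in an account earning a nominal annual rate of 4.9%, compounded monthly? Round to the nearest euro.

€14,611

Periodic rate i = 0.049/12 = 0.00408333; n = 21 × 12 = 252 periods.
PV = 40,800 / (1 + 0.00408333)^252 = 40,800 / 2.792409 = 14,611.0378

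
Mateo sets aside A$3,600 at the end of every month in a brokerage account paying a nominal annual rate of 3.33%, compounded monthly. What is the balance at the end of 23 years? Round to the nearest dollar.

A$1,490,139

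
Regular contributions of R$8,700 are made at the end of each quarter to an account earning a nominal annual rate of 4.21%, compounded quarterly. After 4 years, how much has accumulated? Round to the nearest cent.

Periodic rate i = 0.0421/4 = 0.010525; n = 4 × 4 = 16 periods.
Accumulation factor s(16|0.010525) = 17.327211; FV = 8700 × 17.327211 = 150,746.7354

R$150,746.74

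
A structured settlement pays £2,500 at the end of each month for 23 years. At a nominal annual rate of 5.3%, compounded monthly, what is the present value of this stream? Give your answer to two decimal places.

£398,309.54

Periodic rate i = 0.053/12 = 0.00441667; n = 23 × 12 = 276 periods.
PV = 2500 × [1 − (1+0.00441667)^(−276)] / 0.00441667 = 2500 × 159.323815 = 398,309.5370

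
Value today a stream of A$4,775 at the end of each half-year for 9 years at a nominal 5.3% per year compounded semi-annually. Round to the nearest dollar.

i = 0.053/2 = 0.0265 per half-year; n = 9·2 = 18.
PV = PMT · [1 − (1+i)^(−n)] / i = 4775 · 14.169465 = 67,659.1932

A$67,659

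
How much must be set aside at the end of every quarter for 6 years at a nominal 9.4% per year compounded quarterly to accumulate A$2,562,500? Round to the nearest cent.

With 4 periods per year: i = 0.0235, n = 24.
FV-annuity factor = 31.755646; PMT = 2.5625e+06 / 31.755646 = 80,694.3124

A$80,694.31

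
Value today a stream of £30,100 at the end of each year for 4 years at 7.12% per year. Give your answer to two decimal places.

£101,679.47

PV = 30100 × [1 − (1+0.0712)^(−4)] / 0.0712 = 30100 × 3.378055 = 101,679.4689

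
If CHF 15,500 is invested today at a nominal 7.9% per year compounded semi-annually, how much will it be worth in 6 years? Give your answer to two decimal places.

CHF 24,673.21

Periodic rate i = 0.079/2 = 0.0395; n = 6 × 2 = 12 periods.
15,500 × (1+0.0395)^12 = 15,500 × 1.591820 = 24,673.2081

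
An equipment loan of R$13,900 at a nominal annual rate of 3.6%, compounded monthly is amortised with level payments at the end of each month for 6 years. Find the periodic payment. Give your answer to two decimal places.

i = 0.036/12 = 0.003 per month; n = 6·12 = 72.
Annuity-PV factor = 64.668040; PMT = 13900 / 64.668040 = 214.9439

R$214.94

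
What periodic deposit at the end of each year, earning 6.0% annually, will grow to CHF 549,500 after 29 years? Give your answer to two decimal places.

FV-annuity factor = 73.639798; PMT = 549500 / 73.639798 = 7,461.9976

CHF 7,462.00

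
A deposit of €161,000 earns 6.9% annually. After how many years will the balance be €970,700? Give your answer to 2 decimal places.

n = ln(970700/161000) / ln(1+0.069) = ln(6.02919) / 0.066724 = 26.9262 years

26.93 years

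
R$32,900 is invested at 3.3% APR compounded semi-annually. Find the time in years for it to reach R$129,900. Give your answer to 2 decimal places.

41.96 years

Periodic rate i = 0.033/2 = 0.0165.
(1+i)^n = 129900/32900 = 3.94833, so n = ln 3.94833 / ln 1.0165 = 83.9146 half-years
= 83.9146/2 years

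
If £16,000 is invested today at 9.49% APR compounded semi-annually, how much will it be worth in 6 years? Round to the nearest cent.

Periodic rate i = 0.0949/2 = 0.04745; n = 6 × 2 = 12 periods.
16,000 × (1+0.04745)^12 = 16,000 × 1.744213 = 27,907.4140

£27,907.41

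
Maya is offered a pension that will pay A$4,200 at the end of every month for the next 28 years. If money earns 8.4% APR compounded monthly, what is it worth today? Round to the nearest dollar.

A$542,423

With 12 periods per year: i = 0.007, n = 336.
PV = 4200 × [1 − (1+0.007)^(−336)] / 0.007 = 4200 × 129.148330 = 542,422.9852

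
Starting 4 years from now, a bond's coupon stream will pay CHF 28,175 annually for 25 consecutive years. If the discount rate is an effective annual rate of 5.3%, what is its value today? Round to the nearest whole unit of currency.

PV at t=3 (ordinary 25-year annuity): 28175 × a(25|0.053) = 28175 × 13.679747 = 385,426.8642
PV₀ = 385,426.8642 / (1+0.053)^3 = 385,426.8642 / 1.167576 = 330,108.6223

CHF 330,109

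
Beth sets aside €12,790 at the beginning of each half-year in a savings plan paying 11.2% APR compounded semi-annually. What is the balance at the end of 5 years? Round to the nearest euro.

€174,714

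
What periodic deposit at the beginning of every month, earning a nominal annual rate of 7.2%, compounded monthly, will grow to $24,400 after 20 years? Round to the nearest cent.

$45.44

i = 0.072/12 = 0.006 per month; n = 20·12 = 240.
FV-annuity factor × (1+i) = 536.964913; PMT = 24400 / 536.964913 = 45.4406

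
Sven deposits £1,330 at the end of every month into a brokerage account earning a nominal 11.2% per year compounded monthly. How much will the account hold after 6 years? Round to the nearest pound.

£135,668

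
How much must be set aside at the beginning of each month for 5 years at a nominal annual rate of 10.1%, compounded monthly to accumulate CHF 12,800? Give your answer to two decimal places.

CHF 163.48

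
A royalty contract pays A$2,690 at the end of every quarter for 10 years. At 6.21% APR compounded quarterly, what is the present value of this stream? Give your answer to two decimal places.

Periodic rate i = 0.0621/4 = 0.015525; n = 10 × 4 = 40 periods.
PV = 2690 × [1 − (1+0.015525)^(−40)] / 0.015525 = 2690 × 29.631114 = 79,707.6957

A$79,707.70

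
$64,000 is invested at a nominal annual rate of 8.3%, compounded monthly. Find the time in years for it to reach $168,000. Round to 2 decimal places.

11.67 years

Periodic rate i = 0.083/12 = 0.00691667.
n = ln(168000/64000) / ln(1+0.00691667) = ln(2.62500) / 0.006893 = 140.0118 months
= 140.0118/12 years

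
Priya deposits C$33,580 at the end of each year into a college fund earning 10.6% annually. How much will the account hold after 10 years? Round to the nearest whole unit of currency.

Accumulation factor s(10|0.106) = 16.403235; FV = 33580 × 16.403235 = 550,820.6381

C$550,821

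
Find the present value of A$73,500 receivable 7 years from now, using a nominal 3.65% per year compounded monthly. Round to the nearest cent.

A$56,949.97

i = 0.0365/12 = 0.00304167 per month; n = 7·12 = 84.
PV = FV·(1+i)^(−n) = 73,500 × 0.774830 = 56,949.9717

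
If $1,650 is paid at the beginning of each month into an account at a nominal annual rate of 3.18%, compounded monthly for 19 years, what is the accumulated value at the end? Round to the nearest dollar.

$517,117

Periodic rate i = 0.0318/12 = 0.00265; n = 19 × 12 = 228 periods.
FV = PMT · [(1+i)^n − 1] / i × (1+i) = 1650 · 313.404211 = 517,116.9487
(annuity-due: payments at period start, so ×(1+i).)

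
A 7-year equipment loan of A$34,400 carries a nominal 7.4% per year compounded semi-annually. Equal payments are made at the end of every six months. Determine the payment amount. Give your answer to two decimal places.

With 2 periods per year: i = 0.037, n = 14.
Annuity-PV factor = 10.775443; PMT = 34400 / 10.775443 = 3,192.4440

A$3,192.44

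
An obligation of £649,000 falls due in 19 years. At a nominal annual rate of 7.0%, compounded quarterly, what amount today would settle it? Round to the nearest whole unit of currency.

i = 0.07/4 = 0.0175 per quarter; n = 19·4 = 76.
Discount factor = (1+0.0175)^(−76) = 0.267537; PV = 649,000 × 0.267537 = 173,631.6677

£173,632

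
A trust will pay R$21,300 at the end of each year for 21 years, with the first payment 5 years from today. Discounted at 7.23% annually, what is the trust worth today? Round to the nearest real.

Value one period before first payment (t=4): 21300 × [1 − (1+0.0723)^(−21)] / 0.0723 = 21300 × 10.638109 = 226,591.7209
Discount back 4 years: 226,591.7209 × (1+0.0723)^(−4) = 226,591.7209 × 0.756371 = 171,387.3698

R$171,387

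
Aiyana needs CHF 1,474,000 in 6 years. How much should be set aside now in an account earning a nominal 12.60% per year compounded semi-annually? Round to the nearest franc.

CHF 708,106

Periodic rate i = 0.126/2 = 0.063; n = 6 × 2 = 12 periods.
Discount factor = (1+0.063)^(−12) = 0.480398; PV = 1,474,000 × 0.480398 = 708,106.0570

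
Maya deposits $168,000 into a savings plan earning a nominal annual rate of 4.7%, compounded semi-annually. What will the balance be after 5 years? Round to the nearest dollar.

$211,928

i = 0.047/2 = 0.0235 per half-year; n = 5·2 = 10.
FV = 168,000 × (1 + 0.0235)^10 = 211,927.7131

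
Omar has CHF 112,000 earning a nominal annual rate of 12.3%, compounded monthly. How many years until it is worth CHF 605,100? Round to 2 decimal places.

Periodic rate i = 0.123/12 = 0.01025.
n = ln(605100/112000) / ln(1+0.01025) = ln(5.40268) / 0.010198 = 165.4171 months
= 165.4171/12 years

13.78 years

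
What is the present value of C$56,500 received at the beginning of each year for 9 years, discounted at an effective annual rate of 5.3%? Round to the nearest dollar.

PV = 56500 × [1 − (1+0.053)^(−9)] / 0.053 × (1+i) = 56500 × 7.385551 = 417,283.6535
Payments are at the start of each period, so multiply by (1+i).

C$417,284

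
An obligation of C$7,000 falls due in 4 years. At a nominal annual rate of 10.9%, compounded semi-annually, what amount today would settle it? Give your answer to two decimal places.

Periodic rate i = 0.109/2 = 0.0545; n = 4 × 2 = 8 periods.
PV = FV·(1+i)^(−n) = 7,000 × 0.654075 = 4,578.5227

C$4,578.52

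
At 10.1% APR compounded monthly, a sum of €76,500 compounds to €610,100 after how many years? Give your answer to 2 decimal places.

20.64 years

Periodic rate i = 0.101/12 = 0.00841667.
n = ln(610100/76500) / ln(1+0.00841667) = ln(7.97516) / 0.008381 = 247.7296 months
= 247.7296/12 years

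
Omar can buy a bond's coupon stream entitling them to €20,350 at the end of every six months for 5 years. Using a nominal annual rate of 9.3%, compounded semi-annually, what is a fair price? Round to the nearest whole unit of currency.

€159,843

Periodic rate i = 0.093/2 = 0.0465; n = 5 × 2 = 10 periods.
PV = 20350 × [1 − (1+0.0465)^(−10)] / 0.0465 = 20350 × 7.854683 = 159,842.7928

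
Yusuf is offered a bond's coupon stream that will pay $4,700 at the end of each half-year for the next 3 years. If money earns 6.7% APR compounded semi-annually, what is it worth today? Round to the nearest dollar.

$25,168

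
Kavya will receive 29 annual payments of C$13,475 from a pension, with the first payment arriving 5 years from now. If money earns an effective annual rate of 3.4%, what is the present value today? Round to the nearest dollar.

C$215,227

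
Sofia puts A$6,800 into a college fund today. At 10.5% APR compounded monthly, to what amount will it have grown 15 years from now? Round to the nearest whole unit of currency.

i = 0.105/12 = 0.00875 per month; n = 15·12 = 180.
6,800 × (1+0.00875)^180 = 6,800 × 4.797761 = 32,624.7734

A$32,625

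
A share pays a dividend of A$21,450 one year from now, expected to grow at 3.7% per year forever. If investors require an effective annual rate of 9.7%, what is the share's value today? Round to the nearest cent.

PV = PMT / (i − g) = 21450 / (0.097 − 0.037) = 21450 / 0.060000 = 357,500.0000

A$357,500.00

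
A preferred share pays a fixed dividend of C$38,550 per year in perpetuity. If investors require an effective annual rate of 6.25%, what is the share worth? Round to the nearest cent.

PV = C/r = 38550/0.0625 = 616,800.0000

C$616,800.00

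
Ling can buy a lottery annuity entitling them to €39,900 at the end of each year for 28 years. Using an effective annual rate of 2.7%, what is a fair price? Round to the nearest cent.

Annuity factor a(28|0.027) = 19.471404; PV = 39900 × 19.471404 = 776,909.0044

€776,909.00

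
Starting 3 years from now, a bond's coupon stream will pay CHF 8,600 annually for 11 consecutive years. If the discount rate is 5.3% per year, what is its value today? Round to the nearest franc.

CHF 63,422

PV at t=2 (ordinary 11-year annuity): 8600 × a(11|0.053) = 8600 × 8.177079 = 70,322.8809
Discount back 2 years: 70,322.8809 × (1+0.053)^(−2) = 70,322.8809 × 0.901869 = 63,421.9969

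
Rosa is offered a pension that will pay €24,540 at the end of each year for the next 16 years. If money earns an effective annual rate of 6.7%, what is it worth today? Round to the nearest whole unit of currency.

PV = PMT · [1 − (1+i)^(−n)] / i = 24540 · 9.637336 = 236,500.2283

€236,500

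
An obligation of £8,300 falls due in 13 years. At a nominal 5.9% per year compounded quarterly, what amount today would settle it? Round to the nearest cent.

£3,876.21

i = 0.059/4 = 0.01475 per quarter; n = 13·4 = 52.
PV = 8,300 / (1 + 0.01475)^52 = 8,300 / 2.141268 = 3,876.2071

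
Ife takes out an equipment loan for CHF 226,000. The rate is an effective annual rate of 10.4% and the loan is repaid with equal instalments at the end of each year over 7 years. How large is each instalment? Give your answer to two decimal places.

CHF 47,034.70

PMT = 226000 / ( [1 − (1+0.104)^(−7)] / 0.104 ) = 226000 / 4.804963 = 47,034.7019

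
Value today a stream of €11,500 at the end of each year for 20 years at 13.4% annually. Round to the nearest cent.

PV = 11500 × [1 − (1+0.134)^(−20)] / 0.134 = 11500 × 6.859247 = 78,881.3353

€78,881.34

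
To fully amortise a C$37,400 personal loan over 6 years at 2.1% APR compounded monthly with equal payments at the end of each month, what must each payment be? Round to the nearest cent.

C$553.31

Periodic rate i = 0.021/12 = 0.00175; n = 6 × 12 = 72 periods.
Annuity-PV factor = 67.593179; PMT = 37400 / 67.593179 = 553.3103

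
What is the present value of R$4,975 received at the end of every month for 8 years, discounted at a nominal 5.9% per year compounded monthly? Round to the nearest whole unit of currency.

R$379,980

i = 0.059/12 = 0.00491667 per month; n = 8·12 = 96.
PV = 4975 × [1 − (1+0.00491667)^(−96)] / 0.00491667 = 4975 × 76.377899 = 379,980.0488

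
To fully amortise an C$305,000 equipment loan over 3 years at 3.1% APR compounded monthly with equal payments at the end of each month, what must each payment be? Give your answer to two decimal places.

i = 0.031/12 = 0.00258333 per month; n = 3·12 = 36.
Annuity-PV factor = 34.334409; PMT = 305000 / 34.334409 = 8,883.2167

C$8,883.22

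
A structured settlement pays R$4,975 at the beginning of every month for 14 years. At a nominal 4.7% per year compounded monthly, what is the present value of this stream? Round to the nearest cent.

With 12 periods per year: i = 0.00391667, n = 168.
PV = PMT · [1 − (1+i)^(−n)] / i × (1+i) = 4975 · 123.404316 = 613,936.4702
(annuity-due: payments at period start, so ×(1+i).)

R$613,936.47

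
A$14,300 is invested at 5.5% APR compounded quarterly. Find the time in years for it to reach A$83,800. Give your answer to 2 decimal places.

32.37 years

Periodic rate i = 0.055/4 = 0.01375.
(1+i)^n = 83800/14300 = 5.86014, so n = ln 5.86014 / ln 1.01375 = 129.4765 quarters
= 129.4765/4 years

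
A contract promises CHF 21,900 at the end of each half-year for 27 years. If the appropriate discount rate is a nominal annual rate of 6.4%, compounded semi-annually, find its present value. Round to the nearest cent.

i = 0.064/2 = 0.032 per half-year; n = 27·2 = 54.
PV = 21900 × [1 − (1+0.032)^(−54)] / 0.032 = 21900 × 25.546435 = 559,466.9344

CHF 559,466.93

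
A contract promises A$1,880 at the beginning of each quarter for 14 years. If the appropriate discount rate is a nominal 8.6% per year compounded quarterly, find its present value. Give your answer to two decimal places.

With 4 periods per year: i = 0.0215, n = 56.
Annuity factor a(56|0.0215) × (1+i) = 33.075486; PV = 1880 × 33.075486 = 62,181.9140
Payments are at the start of each period, so multiply by (1+i).

A$62,181.91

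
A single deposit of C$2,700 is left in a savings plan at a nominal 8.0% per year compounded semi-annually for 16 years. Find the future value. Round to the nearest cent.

C$9,471.76

With 2 periods per year: i = 0.04, n = 32.
FV = 2,700 × (1 + 0.04)^32 = 9,471.7586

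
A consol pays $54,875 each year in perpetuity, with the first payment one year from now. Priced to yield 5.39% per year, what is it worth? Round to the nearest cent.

PV = PMT / i = 54875 / 0.0539 = 1,018,089.0538

$1,018,089.05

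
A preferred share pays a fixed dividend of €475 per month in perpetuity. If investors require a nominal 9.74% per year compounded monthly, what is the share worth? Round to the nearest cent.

Periodic rate i = 0.0974/12 = 0.00811667.
PV = C/r = 475/0.00811667 = 58,521.5606

€58,521.56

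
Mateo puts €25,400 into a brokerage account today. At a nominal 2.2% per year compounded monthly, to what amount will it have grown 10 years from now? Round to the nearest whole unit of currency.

€31,644

i = 0.022/12 = 0.00183333 per month; n = 10·12 = 120.
FV = 25,400 × (1 + 0.00183333)^120 = 31,643.9746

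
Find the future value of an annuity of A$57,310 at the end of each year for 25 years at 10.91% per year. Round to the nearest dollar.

A$6,467,859

FV = 57310 × [(1+0.1091)^25 − 1] / 0.1091 = 57310 × 112.857430 = 6,467,859.2966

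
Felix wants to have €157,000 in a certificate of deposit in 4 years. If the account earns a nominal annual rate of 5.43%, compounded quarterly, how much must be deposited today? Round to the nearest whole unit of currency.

Periodic rate i = 0.0543/4 = 0.013575; n = 4 × 4 = 16 periods.
PV = FV·(1+i)^(−n) = 157,000 × 0.805946 = 126,533.4681

€126,533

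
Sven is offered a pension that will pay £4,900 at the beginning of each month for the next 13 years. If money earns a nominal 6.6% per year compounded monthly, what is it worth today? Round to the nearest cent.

£515,083.76

Periodic rate i = 0.066/12 = 0.0055; n = 13 × 12 = 156 periods.
Annuity factor a(156|0.0055) × (1+i) = 105.119134; PV = 4900 × 105.119134 = 515,083.7572
(annuity-due: payments at period start, so ×(1+i).)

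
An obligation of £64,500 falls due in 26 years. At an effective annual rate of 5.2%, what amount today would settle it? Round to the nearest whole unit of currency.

PV = FV·(1+i)^(−n) = 64,500 × 0.267664 = 17,264.3598

£17,264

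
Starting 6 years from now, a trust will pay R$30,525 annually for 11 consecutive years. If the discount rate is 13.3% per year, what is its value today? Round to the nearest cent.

R$91,802.88

PV at t=5 (ordinary 11-year annuity): 30525 × a(11|0.133) = 30525 × 5.615006 = 171,398.0471
PV₀ = 171,398.0471 / (1+0.133)^5 = 171,398.0471 / 1.867022 = 91,802.8830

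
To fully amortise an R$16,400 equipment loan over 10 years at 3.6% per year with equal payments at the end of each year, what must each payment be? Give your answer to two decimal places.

R$1,981.91

Annuity-PV factor = 8.274844; PMT = 16400 / 8.274844 = 1,981.9105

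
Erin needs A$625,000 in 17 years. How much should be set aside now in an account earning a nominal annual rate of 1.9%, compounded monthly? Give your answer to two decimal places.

A$452,599.26

i = 0.019/12 = 0.00158333 per month; n = 17·12 = 204.
Discount factor = (1+0.00158333)^(−204) = 0.724159; PV = 625,000 × 0.724159 = 452,599.2556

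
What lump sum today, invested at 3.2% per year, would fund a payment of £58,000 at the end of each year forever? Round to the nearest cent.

PV = PMT / i = 58000 / 0.032 = 1,812,500.0000

£1,812,500.00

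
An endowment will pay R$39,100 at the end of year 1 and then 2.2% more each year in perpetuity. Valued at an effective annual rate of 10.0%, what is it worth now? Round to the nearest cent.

R$501,282.05

PV = PMT / (i − g) = 39100 / (0.1 − 0.022) = 39100 / 0.078000 = 501,282.0513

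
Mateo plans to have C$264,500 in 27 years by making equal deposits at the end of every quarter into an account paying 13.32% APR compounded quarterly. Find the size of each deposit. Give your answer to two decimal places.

With 4 periods per year: i = 0.0333, n = 108.
PMT = 264500 / ( [(1+0.0333)^108 − 1] / 0.0333 ) = 264500 / 1002.755490 = 263.7732

C$263.77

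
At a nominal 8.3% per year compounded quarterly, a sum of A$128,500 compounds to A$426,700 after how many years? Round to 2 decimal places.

14.61 years

Periodic rate i = 0.083/4 = 0.02075.
n = ln(426700/128500) / ln(1+0.02075) = ln(3.32062) / 0.020538 = 58.4367 quarters
= 58.4367/4 years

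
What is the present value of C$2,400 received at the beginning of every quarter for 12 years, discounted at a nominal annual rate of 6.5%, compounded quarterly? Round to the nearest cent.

C$80,856.36

With 4 periods per year: i = 0.01625, n = 48.
Annuity factor a(48|0.01625) × (1+i) = 33.690151; PV = 2400 × 33.690151 = 80,856.3630
Payments are at the start of each period, so multiply by (1+i).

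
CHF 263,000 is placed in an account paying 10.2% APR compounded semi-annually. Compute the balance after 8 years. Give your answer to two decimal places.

CHF 582,906.91

i = 0.102/2 = 0.051 per half-year; n = 8·2 = 16.
263,000 × (1+0.051)^16 = 263,000 × 2.216376 = 582,906.9117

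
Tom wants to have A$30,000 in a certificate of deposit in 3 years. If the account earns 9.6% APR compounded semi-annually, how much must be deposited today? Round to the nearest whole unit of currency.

Periodic rate i = 0.096/2 = 0.048; n = 3 × 2 = 6 periods.
PV = 30,000 / (1 + 0.048)^6 = 30,000 / 1.324853 = 22,644.0215

A$22,644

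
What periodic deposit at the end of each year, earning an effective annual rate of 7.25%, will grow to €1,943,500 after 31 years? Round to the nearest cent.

€18,166.56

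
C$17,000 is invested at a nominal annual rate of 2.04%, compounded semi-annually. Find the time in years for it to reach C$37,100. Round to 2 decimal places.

38.45 years

Periodic rate i = 0.0204/2 = 0.0102.
n = ln(37100/17000) / ln(1+0.0102) = ln(2.18235) / 0.010148 = 76.8997 half-years
= 76.8997/2 years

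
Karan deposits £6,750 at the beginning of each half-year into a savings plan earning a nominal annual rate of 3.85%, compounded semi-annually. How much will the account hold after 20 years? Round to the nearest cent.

i = 0.0385/2 = 0.01925 per half-year; n = 20·2 = 40.
Accumulation factor s(40|0.01925) × (1+i) = 60.573623; FV = 6750 × 60.573623 = 408,871.9570
Payments are at the start of each period, so multiply by (1+i).

£408,871.96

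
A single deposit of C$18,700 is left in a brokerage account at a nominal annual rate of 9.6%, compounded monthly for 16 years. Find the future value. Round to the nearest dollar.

C$86,350

Periodic rate i = 0.096/12 = 0.008; n = 16 × 12 = 192 periods.
18,700 × (1+0.008)^192 = 18,700 × 4.617662 = 86,350.2843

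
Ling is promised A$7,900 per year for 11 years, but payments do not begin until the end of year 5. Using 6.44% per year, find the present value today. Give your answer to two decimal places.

A$47,467.47

Value one period before first payment (t=4): 7900 × [1 − (1+0.0644)^(−11)] / 0.0644 = 7900 × 7.712381 = 60,927.8115
Discount back 4 years: 60,927.8115 × (1+0.0644)^(−4) = 60,927.8115 × 0.779077 = 47,467.4733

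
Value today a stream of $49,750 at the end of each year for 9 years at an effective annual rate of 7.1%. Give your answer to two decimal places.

$322,758.45

PV = 49750 × [1 − (1+0.071)^(−9)] / 0.071 = 49750 × 6.487607 = 322,758.4468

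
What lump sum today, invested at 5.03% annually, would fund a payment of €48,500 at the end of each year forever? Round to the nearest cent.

PV = PMT / i = 48500 / 0.0503 = 964,214.7117

€964,214.71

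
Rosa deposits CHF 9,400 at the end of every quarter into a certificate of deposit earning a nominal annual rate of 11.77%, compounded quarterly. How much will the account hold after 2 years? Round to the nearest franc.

CHF 83,418

Periodic rate i = 0.1177/4 = 0.029425; n = 2 × 4 = 8 periods.
FV = PMT · [(1+i)^n − 1] / i = 9400 · 8.874213 = 83,417.5976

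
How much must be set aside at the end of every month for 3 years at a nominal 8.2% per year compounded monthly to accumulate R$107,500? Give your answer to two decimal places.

R$2,644.00

Periodic rate i = 0.082/12 = 0.00683333; n = 3 × 12 = 36 periods.
PMT = 107500 / ( [(1+0.00683333)^36 − 1] / 0.00683333 ) = 107500 / 40.658046 = 2,644.0031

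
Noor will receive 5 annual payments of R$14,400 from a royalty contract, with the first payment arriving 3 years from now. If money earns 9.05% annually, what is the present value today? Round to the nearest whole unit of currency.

R$47,039

PV at t=2 (ordinary 5-year annuity): 14400 × a(5|0.0905) = 14400 × 3.884610 = 55,938.3884
PV₀ = 55,938.3884 / (1+0.0905)^2 = 55,938.3884 / 1.189190 = 47,039.0574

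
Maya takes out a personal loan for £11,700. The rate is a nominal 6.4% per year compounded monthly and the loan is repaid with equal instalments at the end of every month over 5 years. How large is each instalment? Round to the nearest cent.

£228.38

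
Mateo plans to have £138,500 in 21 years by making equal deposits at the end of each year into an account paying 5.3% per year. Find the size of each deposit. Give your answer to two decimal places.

PMT = 138500 / ( [(1+0.053)^21 − 1] / 0.053 ) = 138500 / 36.943091 = 3,749.0095

£3,749.01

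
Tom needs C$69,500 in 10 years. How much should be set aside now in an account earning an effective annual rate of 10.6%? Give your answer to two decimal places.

Discount factor = (1+0.106)^(−10) = 0.365131; PV = 69,500 × 0.365131 = 25,376.6059

C$25,376.61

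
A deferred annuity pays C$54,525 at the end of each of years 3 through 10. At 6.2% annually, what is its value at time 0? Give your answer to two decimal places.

PV at t=2 (ordinary 8-year annuity): 54525 × a(8|0.062) = 54525 × 6.160937 = 335,925.0937
Discount back 2 years: 335,925.0937 × (1+0.062)^(−2) = 335,925.0937 × 0.886647 = 297,847.1258

C$297,847.13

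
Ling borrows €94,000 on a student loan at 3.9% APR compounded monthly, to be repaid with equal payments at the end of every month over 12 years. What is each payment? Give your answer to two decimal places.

€818.44

i = 0.039/12 = 0.00325 per month; n = 12·12 = 144.
Annuity-PV factor = 114.852634; PMT = 94000 / 114.852634 = 818.4401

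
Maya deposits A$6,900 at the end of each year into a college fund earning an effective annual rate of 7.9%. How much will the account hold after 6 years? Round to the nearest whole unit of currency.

A$50,490

FV = PMT · [(1+i)^n − 1] / i = 6900 · 7.317452 = 50,490.4213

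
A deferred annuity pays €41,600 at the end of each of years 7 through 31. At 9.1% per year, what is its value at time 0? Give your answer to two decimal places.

€240,359.23

PV at t=6 (ordinary 25-year annuity): 41600 × a(25|0.091) = 41600 × 9.743522 = 405,330.5211
PV₀ = 405,330.5211 / (1+0.091)^6 = 405,330.5211 / 1.686353 = 240,359.2297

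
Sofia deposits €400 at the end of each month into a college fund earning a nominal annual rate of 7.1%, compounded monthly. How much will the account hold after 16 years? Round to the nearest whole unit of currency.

€142,234

With 12 periods per year: i = 0.00591667, n = 192.
FV = PMT · [(1+i)^n − 1] / i = 400 · 355.585136 = 142,234.0546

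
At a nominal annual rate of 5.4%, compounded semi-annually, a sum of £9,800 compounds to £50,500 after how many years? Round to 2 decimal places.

Periodic rate i = 0.054/2 = 0.027.
(1+i)^n = 50500/9800 = 5.15306, so n = ln 5.15306 / ln 1.027 = 61.5417 half-years
= 61.5417/2 years

30.77 years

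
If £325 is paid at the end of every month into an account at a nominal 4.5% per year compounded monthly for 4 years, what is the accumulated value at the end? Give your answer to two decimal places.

Periodic rate i = 0.045/12 = 0.00375; n = 4 × 12 = 48 periods.
Accumulation factor s(48|0.00375) = 52.483834; FV = 325 × 52.483834 = 17,057.2460

£17,057.25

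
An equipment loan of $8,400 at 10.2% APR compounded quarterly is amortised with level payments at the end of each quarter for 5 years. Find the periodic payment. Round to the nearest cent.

$541.38

Periodic rate i = 0.102/4 = 0.0255; n = 5 × 4 = 20 periods.
Annuity-PV factor = 15.515786; PMT = 8400 / 15.515786 = 541.3841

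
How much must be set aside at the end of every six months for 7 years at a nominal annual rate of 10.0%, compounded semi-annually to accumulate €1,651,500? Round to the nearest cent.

€84,266.09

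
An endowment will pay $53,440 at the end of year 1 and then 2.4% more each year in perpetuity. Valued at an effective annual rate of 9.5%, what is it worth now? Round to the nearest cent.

$752,676.06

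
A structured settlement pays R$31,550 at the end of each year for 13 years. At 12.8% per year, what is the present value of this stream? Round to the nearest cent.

Annuity factor a(13|0.128) = 6.180306; PV = 31550 × 6.180306 = 194,988.6593

R$194,988.66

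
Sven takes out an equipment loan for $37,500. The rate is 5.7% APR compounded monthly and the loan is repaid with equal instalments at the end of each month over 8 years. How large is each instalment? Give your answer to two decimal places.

$487.34

With 12 periods per year: i = 0.00475, n = 96.
Annuity-PV factor = 76.947692; PMT = 37500 / 76.947692 = 487.3440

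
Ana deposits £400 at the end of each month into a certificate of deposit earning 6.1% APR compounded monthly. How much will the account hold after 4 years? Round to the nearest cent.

i = 0.061/12 = 0.00508333 per month; n = 4·12 = 48.
Accumulation factor s(48|0.00508333) = 54.207679; FV = 400 × 54.207679 = 21,683.0715

£21,683.07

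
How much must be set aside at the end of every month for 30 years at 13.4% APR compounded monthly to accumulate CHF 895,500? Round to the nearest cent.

Periodic rate i = 0.134/12 = 0.0111667; n = 30 × 12 = 360 periods.
PMT = 895500 / ( [(1+0.0111667)^360 − 1] / 0.0111667 ) = 895500 / 4788.702661 = 187.0026

CHF 187.00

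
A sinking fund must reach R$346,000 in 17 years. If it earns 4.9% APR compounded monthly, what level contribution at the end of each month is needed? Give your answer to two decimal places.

R$1,089.89

Periodic rate i = 0.049/12 = 0.00408333; n = 17 × 12 = 204 periods.
PMT = 346000 / ( [(1+0.00408333)^204 − 1] / 0.00408333 ) = 346000 / 317.463910 = 1,089.8877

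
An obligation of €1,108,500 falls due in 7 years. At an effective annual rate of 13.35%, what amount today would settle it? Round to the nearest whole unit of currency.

Discount factor = (1+0.1335)^(−7) = 0.415958; PV = 1,108,500 × 0.415958 = 461,089.2810

€461,089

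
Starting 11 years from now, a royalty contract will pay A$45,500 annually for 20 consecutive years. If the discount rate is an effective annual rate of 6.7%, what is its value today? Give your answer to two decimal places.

A$258,000.46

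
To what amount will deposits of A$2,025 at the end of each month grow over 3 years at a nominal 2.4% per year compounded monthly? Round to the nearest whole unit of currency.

A$75,510

With 12 periods per year: i = 0.002, n = 36.
FV = 2025 × [(1+0.002)^36 − 1] / 0.002 = 2025 × 37.289037 = 75,510.3006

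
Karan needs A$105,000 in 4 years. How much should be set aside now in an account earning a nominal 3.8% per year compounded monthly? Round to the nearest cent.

A$90,215.43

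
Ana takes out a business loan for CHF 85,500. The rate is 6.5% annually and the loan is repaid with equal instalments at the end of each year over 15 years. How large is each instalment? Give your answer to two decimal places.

Annuity-PV factor = 9.402669; PMT = 85500 / 9.402669 = 9,093.1629

CHF 9,093.16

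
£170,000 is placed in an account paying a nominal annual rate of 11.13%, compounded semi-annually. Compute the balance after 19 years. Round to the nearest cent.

With 2 periods per year: i = 0.05565, n = 38.
FV = 170,000 × (1 + 0.05565)^38 = 1,331,089.0134

£1,331,089.01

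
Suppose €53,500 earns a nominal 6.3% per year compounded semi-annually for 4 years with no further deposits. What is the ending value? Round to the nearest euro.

€68,566

With 2 periods per year: i = 0.0315, n = 8.
FV = PV·(1+i)^n = 53,500 × 1.281604 = 68,565.8147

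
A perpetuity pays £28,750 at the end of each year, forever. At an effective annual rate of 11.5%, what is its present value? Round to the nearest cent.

PV = PMT / i = 28750 / 0.115 = 250,000.0000

£250,000.00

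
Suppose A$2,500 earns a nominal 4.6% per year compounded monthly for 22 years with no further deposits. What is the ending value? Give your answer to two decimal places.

i = 0.046/12 = 0.00383333 per month; n = 22·12 = 264.
FV = 2,500 × (1 + 0.00383333)^264 = 6,864.4506

A$6,864.45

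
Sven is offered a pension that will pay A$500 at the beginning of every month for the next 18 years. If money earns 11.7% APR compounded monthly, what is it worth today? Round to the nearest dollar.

A$45,414

With 12 periods per year: i = 0.00975, n = 216.
Annuity factor a(216|0.00975) × (1+i) = 90.828629; PV = 500 × 90.828629 = 45,414.3147
(Beginning-of-period payments → annuity-due factor ×(1+i).)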